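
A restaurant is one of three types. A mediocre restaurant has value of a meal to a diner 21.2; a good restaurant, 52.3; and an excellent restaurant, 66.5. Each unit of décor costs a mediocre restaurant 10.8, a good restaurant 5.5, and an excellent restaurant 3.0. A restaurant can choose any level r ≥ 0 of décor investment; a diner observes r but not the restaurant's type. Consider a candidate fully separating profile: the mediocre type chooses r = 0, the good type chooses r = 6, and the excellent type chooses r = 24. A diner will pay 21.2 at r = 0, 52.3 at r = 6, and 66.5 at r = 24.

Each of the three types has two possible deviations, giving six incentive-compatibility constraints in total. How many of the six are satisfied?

Excellent (own payoff 66.5 − 3.0×24 = -5.5): to r=0 gives 21.2 → profitable ✗; to r=6 gives 52.3 − 3.0×6 = 34.3 → profitable ✗.
Mediocre (own payoff 21.2): to r=6 gives 52.3 − 10.8×6 = -12.5 → no gain ✓; to r=24 gives 66.5 − 10.8×24 = -192.7 → no gain ✓.
Good (own payoff 52.3 − 5.5×6 = 19.3): to r=0 gives 21.2 → profitable ✗; to r=24 gives 66.5 − 5.5×24 = -65.5 → no gain ✓.
3 of the 6 constraints hold; not an equilibrium.

3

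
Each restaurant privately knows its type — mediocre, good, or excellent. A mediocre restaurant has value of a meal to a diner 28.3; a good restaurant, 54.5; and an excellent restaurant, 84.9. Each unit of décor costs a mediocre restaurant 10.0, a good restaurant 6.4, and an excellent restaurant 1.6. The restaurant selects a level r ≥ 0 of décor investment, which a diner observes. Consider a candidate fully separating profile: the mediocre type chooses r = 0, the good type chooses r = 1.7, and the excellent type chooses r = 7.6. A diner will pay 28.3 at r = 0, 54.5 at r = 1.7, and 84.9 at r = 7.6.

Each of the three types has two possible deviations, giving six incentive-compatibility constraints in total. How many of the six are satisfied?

Mediocre (own payoff 28.3): to r=1.7 gives 54.5 − 10.0×1.7 = 37.5 → profitable ✗; to r=7.6 gives 84.9 − 10.0×7.6 = 8.9 → no gain ✓.
Good (own payoff 54.5 − 6.4×1.7 = 43.62): to r=0 gives 28.3 → no gain ✓; to r=7.6 gives 84.9 − 6.4×7.6 = 36.26 → no gain ✓.
Excellent (own payoff 84.9 − 1.6×7.6 = 72.74): to r=0 gives 28.3 → no gain ✓; to r=1.7 gives 54.5 − 1.6×1.7 = 51.78 → no gain ✓.
5 of the 6 constraints hold; not an equilibrium.

5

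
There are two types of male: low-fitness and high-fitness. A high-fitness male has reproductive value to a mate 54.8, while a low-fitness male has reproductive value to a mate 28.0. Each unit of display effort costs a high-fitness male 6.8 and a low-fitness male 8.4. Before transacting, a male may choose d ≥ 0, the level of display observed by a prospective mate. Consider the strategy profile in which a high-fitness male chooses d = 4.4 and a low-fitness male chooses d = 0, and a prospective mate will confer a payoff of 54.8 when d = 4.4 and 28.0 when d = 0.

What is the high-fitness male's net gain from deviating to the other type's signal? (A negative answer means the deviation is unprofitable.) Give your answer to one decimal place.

3.1

Playing d = 4.4 the high-fitness male receives 54.8 − 6.8 × 4.4 = 24.88.
Deviating to d = 0 yields 28.0 instead.
Gain from deviating: 28.0 − 24.88 = 3.12, i.e. 3.1 to one decimal place.
The gain is positive, so the high-fitness type's incentive-compatibility constraint is violated — this profile is not a separating equilibrium.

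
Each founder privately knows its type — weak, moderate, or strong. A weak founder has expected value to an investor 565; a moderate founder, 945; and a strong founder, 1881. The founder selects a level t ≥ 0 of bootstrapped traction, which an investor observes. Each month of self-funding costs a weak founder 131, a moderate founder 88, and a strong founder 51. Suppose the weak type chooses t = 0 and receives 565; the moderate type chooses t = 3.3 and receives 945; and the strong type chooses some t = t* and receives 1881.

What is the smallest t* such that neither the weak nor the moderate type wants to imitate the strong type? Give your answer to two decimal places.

13.94

Weak type (on-path payoff 565) won't mimic when 565 ≥ 1881 − 131·t*, i.e. t* ≥ 10.05.
Moderate type (on-path payoff 945 − 88×3.3 = 654.6) won't mimic when 654.6 ≥ 1881 − 88·t*, i.e. t* ≥ 13.94.
Both must hold, so t* = max(10.05, 13.94) = 13.94. The moderate type's constraint binds.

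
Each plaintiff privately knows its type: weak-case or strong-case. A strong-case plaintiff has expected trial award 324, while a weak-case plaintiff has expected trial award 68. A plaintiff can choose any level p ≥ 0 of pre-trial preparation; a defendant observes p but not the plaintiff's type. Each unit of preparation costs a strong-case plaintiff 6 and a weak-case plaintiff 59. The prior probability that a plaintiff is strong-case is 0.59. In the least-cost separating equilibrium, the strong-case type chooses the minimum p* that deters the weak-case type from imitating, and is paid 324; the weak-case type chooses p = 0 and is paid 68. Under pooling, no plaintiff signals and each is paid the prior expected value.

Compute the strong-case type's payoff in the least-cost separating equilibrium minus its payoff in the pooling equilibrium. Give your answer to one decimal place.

Least-cost separating signal: p* solves 68 = 324 − 59·p*, so p* = (324 − 68)/59 ≈ 4.3390.
Strong-case type's separating payoff: 324 − 6 × p* = 324 − 6 × (324 − 68)/59 = 324 − 1536/59 ≈ 297.966.
Pooling payoff: 0.59 × 324 + 0.41 × 68 = 219.04.
Difference: 297.966 − 219.04 = 78.926, i.e. 78.9 to one decimal place.
The strong-case type prefers to separate.

78.9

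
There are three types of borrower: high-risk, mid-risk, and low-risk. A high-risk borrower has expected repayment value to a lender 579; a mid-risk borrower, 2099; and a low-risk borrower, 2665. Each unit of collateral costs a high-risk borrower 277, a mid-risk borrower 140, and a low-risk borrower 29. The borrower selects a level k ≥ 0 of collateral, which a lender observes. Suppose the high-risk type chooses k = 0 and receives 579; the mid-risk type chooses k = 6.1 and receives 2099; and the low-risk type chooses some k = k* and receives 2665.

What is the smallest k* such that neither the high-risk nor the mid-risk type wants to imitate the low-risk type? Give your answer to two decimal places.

10.14

High-risk type (on-path payoff 579) won't mimic when 579 ≥ 2665 − 277·k*, i.e. k* ≥ 7.53.
Mid-risk type (on-path payoff 2099 − 140×6.1 = 1245) won't mimic when 1245 ≥ 2665 − 140·k*, i.e. k* ≥ 10.14.
Both must hold, so k* = max(7.53, 10.14) = 10.14. The mid-risk type's constraint binds.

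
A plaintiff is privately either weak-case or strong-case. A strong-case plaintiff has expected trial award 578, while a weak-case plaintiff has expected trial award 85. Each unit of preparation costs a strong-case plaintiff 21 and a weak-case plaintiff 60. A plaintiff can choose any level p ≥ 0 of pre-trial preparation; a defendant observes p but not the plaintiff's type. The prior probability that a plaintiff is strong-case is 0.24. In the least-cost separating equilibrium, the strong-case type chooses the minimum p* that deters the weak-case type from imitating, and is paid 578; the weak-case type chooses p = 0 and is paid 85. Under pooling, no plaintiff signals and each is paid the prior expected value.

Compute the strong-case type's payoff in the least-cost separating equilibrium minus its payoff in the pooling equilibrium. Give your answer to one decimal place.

202.1

Least-cost separating signal: p* solves 85 = 578 − 60·p*, so p* = (578 − 85)/60 ≈ 8.2167.
Strong-case type's separating payoff: 578 − 21 × p* = 578 − 21 × (578 − 85)/60 = 578 − 10353/60 = 405.45.
Pooling payoff: 0.24 × 578 + 0.76 × 85 = 203.32.
Difference: 405.45 − 203.32 = 202.13, i.e. 202.1 to one decimal place.
The strong-case type prefers to separate.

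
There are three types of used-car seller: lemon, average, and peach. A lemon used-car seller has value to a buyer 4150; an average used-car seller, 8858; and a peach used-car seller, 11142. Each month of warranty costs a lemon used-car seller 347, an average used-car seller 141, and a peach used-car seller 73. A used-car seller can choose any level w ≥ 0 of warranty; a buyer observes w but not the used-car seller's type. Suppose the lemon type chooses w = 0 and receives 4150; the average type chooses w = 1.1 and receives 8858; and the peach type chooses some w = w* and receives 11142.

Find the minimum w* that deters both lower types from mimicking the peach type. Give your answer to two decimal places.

20.15

Average type (on-path payoff 8858 − 141×1.1 = 8702.9) won't mimic when 8702.9 ≥ 11142 − 141·w*, i.e. w* ≥ 17.30.
Lemon type (on-path payoff 4150) won't mimic when 4150 ≥ 11142 − 347·w*, i.e. w* ≥ 20.15.
Both must hold, so w* = max(20.15, 17.30) = 20.15. The lemon type's constraint binds.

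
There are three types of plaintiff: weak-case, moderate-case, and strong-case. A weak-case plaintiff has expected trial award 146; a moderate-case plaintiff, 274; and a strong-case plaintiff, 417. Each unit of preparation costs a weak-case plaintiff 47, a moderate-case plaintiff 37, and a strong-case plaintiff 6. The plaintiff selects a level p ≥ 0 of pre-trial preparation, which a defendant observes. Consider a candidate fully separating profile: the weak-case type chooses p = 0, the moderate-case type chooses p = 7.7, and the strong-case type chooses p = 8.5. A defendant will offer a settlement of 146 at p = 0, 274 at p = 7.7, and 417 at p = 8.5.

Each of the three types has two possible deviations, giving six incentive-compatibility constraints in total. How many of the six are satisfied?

Weak-case (own payoff 146): to p=7.7 gives 274 − 47×7.7 = -87.9 → no gain ✓; to p=8.5 gives 417 − 47×8.5 = 17.5 → no gain ✓.
Strong-case (own payoff 417 − 6×8.5 = 366): to p=0 gives 146 → no gain ✓; to p=7.7 gives 274 − 6×7.7 = 227.8 → no gain ✓.
Moderate-case (own payoff 274 − 37×7.7 = -10.9): to p=0 gives 146 → profitable ✗; to p=8.5 gives 417 − 37×8.5 = 102.5 → profitable ✗.
4 of the 6 constraints hold; not an equilibrium.

4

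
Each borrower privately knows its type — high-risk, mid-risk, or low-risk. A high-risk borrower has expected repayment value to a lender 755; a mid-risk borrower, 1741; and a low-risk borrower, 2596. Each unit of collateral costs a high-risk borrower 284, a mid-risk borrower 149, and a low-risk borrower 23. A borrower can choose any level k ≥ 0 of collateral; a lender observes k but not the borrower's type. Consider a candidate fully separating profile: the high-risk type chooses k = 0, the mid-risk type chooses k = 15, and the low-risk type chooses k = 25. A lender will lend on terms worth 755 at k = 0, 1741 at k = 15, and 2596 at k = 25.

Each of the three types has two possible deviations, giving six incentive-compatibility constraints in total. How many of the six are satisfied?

5

High-risk (own payoff 755): to k=15 gives 1741 − 284×15 = -2519 → no gain ✓; to k=25 gives 2596 − 284×25 = -4504 → no gain ✓.
Low-risk (own payoff 2596 − 23×25 = 2021): to k=0 gives 755 → no gain ✓; to k=15 gives 1741 − 23×15 = 1396 → no gain ✓.
Mid-risk (own payoff 1741 − 149×15 = -494): to k=0 gives 755 → profitable ✗; to k=25 gives 2596 − 149×25 = -1129 → no gain ✓.
5 of the 6 constraints hold; not an equilibrium.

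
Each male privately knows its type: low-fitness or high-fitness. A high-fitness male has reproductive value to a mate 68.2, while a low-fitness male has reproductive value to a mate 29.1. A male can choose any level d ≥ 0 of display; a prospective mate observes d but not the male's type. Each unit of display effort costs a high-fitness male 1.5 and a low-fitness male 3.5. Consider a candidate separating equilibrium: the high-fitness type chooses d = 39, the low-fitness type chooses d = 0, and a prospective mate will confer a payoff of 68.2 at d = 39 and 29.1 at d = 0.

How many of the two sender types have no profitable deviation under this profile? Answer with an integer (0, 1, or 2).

Low-fitness type: stay at 0 → 29.1; mimic → 68.2 − 3.5 × 39 = -68.3. IC holds (29.1 ≥ -68.3).
High-fitness type: signal → 68.2 − 1.5 × 39 = 9.7; deviate to 0 → 29.1. IC fails (9.7 < 29.1).
1 of 2 constraints hold, so this profile is not an equilibrium.

1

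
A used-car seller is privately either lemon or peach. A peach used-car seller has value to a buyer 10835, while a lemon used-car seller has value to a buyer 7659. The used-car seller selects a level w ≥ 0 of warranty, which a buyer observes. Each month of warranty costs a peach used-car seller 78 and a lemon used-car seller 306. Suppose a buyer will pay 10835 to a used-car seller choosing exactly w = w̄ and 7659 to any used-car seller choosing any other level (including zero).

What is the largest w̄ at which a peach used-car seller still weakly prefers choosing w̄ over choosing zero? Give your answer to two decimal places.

Choosing w̄ yields the peach type 10835 − 78·w̄; choosing zero yields 7659.
The peach type is indifferent at 10835 − 78·w̄ = 7659, i.e. w̄ = (10835 − 7659) / 78 ≈ 40.72.
For any w̄ above 40.72 the peach type would rather pool at zero, so separation collapses.

40.72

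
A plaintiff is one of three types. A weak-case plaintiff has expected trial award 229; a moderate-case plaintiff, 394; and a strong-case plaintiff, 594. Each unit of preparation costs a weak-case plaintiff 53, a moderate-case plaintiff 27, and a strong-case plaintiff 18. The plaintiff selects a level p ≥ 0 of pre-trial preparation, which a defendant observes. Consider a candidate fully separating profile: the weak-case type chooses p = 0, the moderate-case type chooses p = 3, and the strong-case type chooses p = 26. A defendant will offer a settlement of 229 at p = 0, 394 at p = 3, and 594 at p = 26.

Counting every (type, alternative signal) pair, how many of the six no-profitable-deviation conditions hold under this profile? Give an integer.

3

Moderate-case (own payoff 394 − 27×3 = 313): to p=0 gives 229 → no gain ✓; to p=26 gives 594 − 27×26 = -108 → no gain ✓.
Strong-case (own payoff 594 − 18×26 = 126): to p=0 gives 229 → profitable ✗; to p=3 gives 394 − 18×3 = 340 → profitable ✗.
Weak-case (own payoff 229): to p=3 gives 394 − 53×3 = 235 → profitable ✗; to p=26 gives 594 − 53×26 = -784 → no gain ✓.
3 of the 6 constraints hold; not an equilibrium.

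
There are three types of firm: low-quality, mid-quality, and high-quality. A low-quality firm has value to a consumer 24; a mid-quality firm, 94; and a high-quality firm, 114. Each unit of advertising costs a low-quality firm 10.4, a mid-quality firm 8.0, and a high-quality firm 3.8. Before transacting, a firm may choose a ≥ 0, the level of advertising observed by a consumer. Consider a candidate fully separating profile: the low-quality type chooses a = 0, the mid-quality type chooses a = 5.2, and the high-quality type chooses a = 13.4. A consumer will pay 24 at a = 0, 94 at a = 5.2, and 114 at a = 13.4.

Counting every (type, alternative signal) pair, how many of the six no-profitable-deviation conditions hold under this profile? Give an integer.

Mid-quality (own payoff 94 − 8.0×5.2 = 52.4): to a=0 gives 24 → no gain ✓; to a=13.4 gives 114 − 8.0×13.4 = 6.8 → no gain ✓.
High-quality (own payoff 114 − 3.8×13.4 = 63.08): to a=0 gives 24 → no gain ✓; to a=5.2 gives 94 − 3.8×5.2 = 74.24 → profitable ✗.
Low-quality (own payoff 24): to a=5.2 gives 94 − 10.4×5.2 = 39.92 → profitable ✗; to a=13.4 gives 114 − 10.4×13.4 = -25.36 → no gain ✓.
4 of the 6 constraints hold; not an equilibrium.

4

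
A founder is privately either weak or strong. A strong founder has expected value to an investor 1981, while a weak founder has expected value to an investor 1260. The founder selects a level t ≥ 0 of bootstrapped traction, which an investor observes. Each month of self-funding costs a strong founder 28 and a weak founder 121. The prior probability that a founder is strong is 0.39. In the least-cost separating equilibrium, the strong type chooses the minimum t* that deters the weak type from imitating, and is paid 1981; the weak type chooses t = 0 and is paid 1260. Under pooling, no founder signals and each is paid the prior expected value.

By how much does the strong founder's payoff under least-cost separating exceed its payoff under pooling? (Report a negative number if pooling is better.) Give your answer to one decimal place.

Least-cost separating signal: t* solves 1260 = 1981 − 121·t*, so t* = (1981 − 1260)/121 ≈ 5.9587.
Strong type's separating payoff: 1981 − 28 × t* = 1981 − 28 × (1981 − 1260)/121 = 1981 − 20188/121 ≈ 1814.157.
Pooling payoff: 0.39 × 1981 + 0.61 × 1260 = 1541.19.
Difference: 1814.157 − 1541.19 = 272.967, i.e. 273.0 to one decimal place.
The strong type prefers to separate.

273.0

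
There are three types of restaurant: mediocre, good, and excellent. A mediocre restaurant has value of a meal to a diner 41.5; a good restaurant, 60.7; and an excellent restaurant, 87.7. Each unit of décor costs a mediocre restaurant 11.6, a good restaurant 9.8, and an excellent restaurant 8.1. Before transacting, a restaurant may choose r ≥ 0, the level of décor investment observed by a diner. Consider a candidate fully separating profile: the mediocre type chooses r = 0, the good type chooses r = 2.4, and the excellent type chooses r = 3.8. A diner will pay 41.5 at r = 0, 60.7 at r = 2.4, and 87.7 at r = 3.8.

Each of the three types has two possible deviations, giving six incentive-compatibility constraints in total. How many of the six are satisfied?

3

Excellent (own payoff 87.7 − 8.1×3.8 = 56.92): to r=0 gives 41.5 → no gain ✓; to r=2.4 gives 60.7 − 8.1×2.4 = 41.26 → no gain ✓.
Mediocre (own payoff 41.5): to r=2.4 gives 60.7 − 11.6×2.4 = 32.86 → no gain ✓; to r=3.8 gives 87.7 − 11.6×3.8 = 43.62 → profitable ✗.
Good (own payoff 60.7 − 9.8×2.4 = 37.18): to r=0 gives 41.5 → profitable ✗; to r=3.8 gives 87.7 − 9.8×3.8 = 50.46 → profitable ✗.
3 of the 6 constraints hold; not an equilibrium.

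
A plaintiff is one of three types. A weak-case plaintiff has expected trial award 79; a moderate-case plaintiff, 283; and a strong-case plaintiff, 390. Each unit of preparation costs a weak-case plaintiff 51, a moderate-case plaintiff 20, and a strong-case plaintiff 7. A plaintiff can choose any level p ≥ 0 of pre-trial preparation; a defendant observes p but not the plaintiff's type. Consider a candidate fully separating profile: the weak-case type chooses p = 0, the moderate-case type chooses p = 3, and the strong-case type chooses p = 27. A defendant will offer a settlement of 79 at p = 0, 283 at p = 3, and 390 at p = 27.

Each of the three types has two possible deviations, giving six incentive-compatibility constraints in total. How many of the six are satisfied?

4

Weak-case (own payoff 79): to p=3 gives 283 − 51×3 = 130 → profitable ✗; to p=27 gives 390 − 51×27 = -987 → no gain ✓.
Strong-case (own payoff 390 − 7×27 = 201): to p=0 gives 79 → no gain ✓; to p=3 gives 283 − 7×3 = 262 → profitable ✗.
Moderate-case (own payoff 283 − 20×3 = 223): to p=0 gives 79 → no gain ✓; to p=27 gives 390 − 20×27 = -150 → no gain ✓.
4 of the 6 constraints hold; not an equilibrium.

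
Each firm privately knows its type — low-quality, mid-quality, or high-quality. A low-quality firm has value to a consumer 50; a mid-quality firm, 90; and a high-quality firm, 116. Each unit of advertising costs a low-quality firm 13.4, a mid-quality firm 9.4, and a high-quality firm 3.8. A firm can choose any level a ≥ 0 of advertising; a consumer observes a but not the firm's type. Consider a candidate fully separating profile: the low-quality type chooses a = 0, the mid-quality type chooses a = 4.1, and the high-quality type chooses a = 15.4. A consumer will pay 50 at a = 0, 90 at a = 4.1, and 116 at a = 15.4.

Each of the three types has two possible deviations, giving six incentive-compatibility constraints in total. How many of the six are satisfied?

High-quality (own payoff 116 − 3.8×15.4 = 57.48): to a=0 gives 50 → no gain ✓; to a=4.1 gives 90 − 3.8×4.1 = 74.42 → profitable ✗.
Low-quality (own payoff 50): to a=4.1 gives 90 − 13.4×4.1 = 35.06 → no gain ✓; to a=15.4 gives 116 − 13.4×15.4 = -90.36 → no gain ✓.
Mid-quality (own payoff 90 − 9.4×4.1 = 51.46): to a=0 gives 50 → no gain ✓; to a=15.4 gives 116 − 9.4×15.4 = -28.76 → no gain ✓.
5 of the 6 constraints hold; not an equilibrium.

5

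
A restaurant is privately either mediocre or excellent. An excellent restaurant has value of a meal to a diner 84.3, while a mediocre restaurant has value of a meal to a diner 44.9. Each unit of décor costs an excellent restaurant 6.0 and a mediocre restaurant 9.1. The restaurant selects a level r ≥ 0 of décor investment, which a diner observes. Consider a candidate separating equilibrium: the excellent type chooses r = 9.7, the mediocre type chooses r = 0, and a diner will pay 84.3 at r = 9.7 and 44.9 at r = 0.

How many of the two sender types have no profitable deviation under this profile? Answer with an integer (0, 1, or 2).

Mediocre type: stay at 0 → 44.9; mimic → 84.3 − 9.1 × 9.7 = -3.97. IC holds (44.9 ≥ -3.97).
Excellent type: signal → 84.3 − 6.0 × 9.7 = 26.1; deviate to 0 → 44.9. IC fails (26.1 < 44.9).
1 of 2 constraints hold, so this profile is not an equilibrium.

1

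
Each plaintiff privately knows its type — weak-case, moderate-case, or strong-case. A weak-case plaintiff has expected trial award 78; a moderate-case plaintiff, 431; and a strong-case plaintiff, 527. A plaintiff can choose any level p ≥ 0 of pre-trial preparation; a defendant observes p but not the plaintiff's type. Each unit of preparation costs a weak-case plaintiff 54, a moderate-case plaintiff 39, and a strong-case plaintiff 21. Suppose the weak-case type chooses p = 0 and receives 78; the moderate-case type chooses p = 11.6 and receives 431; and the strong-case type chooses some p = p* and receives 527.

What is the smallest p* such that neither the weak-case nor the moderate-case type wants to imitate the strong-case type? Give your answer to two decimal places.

14.06

Weak-case type (on-path payoff 78) won't mimic when 78 ≥ 527 − 54·p*, i.e. p* ≥ 8.31.
Moderate-case type (on-path payoff 431 − 39×11.6 = -21.4) won't mimic when -21.4 ≥ 527 − 39·p*, i.e. p* ≥ 14.06.
Both must hold, so p* = max(8.31, 14.06) = 14.06. The moderate-case type's constraint binds.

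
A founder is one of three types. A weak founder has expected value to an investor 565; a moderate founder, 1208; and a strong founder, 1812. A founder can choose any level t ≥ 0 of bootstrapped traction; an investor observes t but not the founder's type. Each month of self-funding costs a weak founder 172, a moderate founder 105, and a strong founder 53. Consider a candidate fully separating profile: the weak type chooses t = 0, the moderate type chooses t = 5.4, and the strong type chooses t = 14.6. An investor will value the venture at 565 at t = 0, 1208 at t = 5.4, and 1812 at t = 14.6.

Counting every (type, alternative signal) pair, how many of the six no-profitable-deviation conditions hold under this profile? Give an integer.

6

Moderate (own payoff 1208 − 105×5.4 = 641): to t=0 gives 565 → no gain ✓; to t=14.6 gives 1812 − 105×14.6 = 279 → no gain ✓.
Strong (own payoff 1812 − 53×14.6 = 1038.2): to t=0 gives 565 → no gain ✓; to t=5.4 gives 1208 − 53×5.4 = 921.8 → no gain ✓.
Weak (own payoff 565): to t=5.4 gives 1208 − 172×5.4 = 279.2 → no gain ✓; to t=14.6 gives 1812 − 172×14.6 = -699.2 → no gain ✓.
6 of the 6 constraints hold; this profile is a separating equilibrium.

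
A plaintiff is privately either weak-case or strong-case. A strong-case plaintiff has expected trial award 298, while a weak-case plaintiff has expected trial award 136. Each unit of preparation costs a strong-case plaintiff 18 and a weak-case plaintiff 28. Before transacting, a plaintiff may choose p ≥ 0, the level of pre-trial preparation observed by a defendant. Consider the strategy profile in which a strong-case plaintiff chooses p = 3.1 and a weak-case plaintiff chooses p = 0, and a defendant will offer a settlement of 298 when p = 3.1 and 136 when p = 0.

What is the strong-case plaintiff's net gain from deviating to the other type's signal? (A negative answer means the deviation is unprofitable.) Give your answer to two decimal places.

-106.20

Playing p = 3.1 the strong-case plaintiff receives 298 − 18 × 3.1 = 242.2.
Deviating to p = 0 yields 136 instead.
Gain from deviating: 136 − 242.2 = -106.20.
The gain is negative, so the strong-case type's incentive-compatibility constraint is satisfied.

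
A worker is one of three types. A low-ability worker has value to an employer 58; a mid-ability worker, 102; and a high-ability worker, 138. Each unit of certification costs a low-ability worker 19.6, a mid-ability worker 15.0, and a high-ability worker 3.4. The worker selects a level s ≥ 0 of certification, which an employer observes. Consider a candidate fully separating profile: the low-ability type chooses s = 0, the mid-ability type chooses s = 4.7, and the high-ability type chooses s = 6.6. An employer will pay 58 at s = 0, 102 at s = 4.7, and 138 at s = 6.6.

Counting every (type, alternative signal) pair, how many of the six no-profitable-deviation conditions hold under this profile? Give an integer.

High-ability (own payoff 138 − 3.4×6.6 = 115.56): to s=0 gives 58 → no gain ✓; to s=4.7 gives 102 − 3.4×4.7 = 86.02 → no gain ✓.
Mid-ability (own payoff 102 − 15.0×4.7 = 31.5): to s=0 gives 58 → profitable ✗; to s=6.6 gives 138 − 15.0×6.6 = 39 → profitable ✗.
Low-ability (own payoff 58): to s=4.7 gives 102 − 19.6×4.7 = 9.88 → no gain ✓; to s=6.6 gives 138 − 19.6×6.6 = 8.64 → no gain ✓.
4 of the 6 constraints hold; not an equilibrium.

4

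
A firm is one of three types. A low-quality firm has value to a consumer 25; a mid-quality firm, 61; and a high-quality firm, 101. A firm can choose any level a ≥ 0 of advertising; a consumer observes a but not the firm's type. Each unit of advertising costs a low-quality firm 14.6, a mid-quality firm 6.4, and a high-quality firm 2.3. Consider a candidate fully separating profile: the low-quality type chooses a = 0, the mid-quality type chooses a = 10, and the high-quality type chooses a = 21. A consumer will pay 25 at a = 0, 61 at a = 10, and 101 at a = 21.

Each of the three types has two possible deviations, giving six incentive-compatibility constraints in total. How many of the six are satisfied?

Mid-quality (own payoff 61 − 6.4×10 = -3): to a=0 gives 25 → profitable ✗; to a=21 gives 101 − 6.4×21 = -33.4 → no gain ✓.
Low-quality (own payoff 25): to a=10 gives 61 − 14.6×10 = -85 → no gain ✓; to a=21 gives 101 − 14.6×21 = -205.6 → no gain ✓.
High-quality (own payoff 101 − 2.3×21 = 52.7): to a=0 gives 25 → no gain ✓; to a=10 gives 61 − 2.3×10 = 38 → no gain ✓.
5 of the 6 constraints hold; not an equilibrium.

5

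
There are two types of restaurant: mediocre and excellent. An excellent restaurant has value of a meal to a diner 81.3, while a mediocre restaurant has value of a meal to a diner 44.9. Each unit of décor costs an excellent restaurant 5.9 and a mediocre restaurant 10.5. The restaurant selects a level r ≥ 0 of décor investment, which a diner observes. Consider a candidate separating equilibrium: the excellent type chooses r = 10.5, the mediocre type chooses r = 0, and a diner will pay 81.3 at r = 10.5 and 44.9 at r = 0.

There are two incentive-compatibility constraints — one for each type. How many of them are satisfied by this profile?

Mediocre type: stay at 0 → 44.9; mimic → 81.3 − 10.5 × 10.5 = -28.95. IC holds (44.9 ≥ -28.95).
Excellent type: signal → 81.3 − 5.9 × 10.5 = 19.35; deviate to 0 → 44.9. IC fails (19.35 < 44.9).
1 of 2 constraints hold, so this profile is not an equilibrium.

1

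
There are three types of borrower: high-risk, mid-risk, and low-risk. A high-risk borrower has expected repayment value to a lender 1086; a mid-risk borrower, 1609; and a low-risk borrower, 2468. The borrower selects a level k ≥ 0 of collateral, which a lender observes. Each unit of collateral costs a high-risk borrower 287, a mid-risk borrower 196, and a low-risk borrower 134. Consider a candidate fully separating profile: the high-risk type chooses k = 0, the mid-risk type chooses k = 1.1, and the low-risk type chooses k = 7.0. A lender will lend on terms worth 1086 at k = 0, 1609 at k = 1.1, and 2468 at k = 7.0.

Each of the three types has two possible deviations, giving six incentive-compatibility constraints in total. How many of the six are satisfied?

5

High-risk (own payoff 1086): to k=1.1 gives 1609 − 287×1.1 = 1293.3 → profitable ✗; to k=7.0 gives 2468 − 287×7.0 = 459 → no gain ✓.
Low-risk (own payoff 2468 − 134×7.0 = 1530): to k=0 gives 1086 → no gain ✓; to k=1.1 gives 1609 − 134×1.1 = 1461.6 → no gain ✓.
Mid-risk (own payoff 1609 − 196×1.1 = 1393.4): to k=0 gives 1086 → no gain ✓; to k=7.0 gives 2468 − 196×7.0 = 1096 → no gain ✓.
5 of the 6 constraints hold; not an equilibrium.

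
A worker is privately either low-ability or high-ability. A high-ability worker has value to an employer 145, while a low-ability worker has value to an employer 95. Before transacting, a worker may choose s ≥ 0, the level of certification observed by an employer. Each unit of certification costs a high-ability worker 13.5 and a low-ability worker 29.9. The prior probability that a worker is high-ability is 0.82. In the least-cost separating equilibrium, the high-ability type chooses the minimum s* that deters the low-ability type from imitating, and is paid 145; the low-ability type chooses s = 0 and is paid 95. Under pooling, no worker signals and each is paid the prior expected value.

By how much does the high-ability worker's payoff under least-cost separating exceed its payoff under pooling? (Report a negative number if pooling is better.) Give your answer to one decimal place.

Least-cost separating signal: s* solves 95 = 145 − 29.9·s*, so s* = (145 − 95)/29.9 ≈ 1.6722.
High-ability type's separating payoff: 145 − 13.5 × s* = 145 − 13.5 × (145 − 95)/29.9 = 145 − 675/29.9 ≈ 122.425.
Pooling payoff: 0.82 × 145 + 0.18 × 95 = 136.
Difference: 122.425 − 136 = -13.575, i.e. -13.6 to one decimal place.
The high-ability type would prefer the pooling outcome.

-13.6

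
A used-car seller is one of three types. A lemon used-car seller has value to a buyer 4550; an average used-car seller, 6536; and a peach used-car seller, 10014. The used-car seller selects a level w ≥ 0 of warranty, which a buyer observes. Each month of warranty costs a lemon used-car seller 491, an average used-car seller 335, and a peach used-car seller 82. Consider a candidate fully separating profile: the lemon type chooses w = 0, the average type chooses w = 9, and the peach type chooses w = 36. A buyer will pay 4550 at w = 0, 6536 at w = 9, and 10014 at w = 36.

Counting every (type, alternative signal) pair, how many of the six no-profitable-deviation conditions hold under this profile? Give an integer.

Lemon (own payoff 4550): to w=9 gives 6536 − 491×9 = 2117 → no gain ✓; to w=36 gives 10014 − 491×36 = -7662 → no gain ✓.
Average (own payoff 6536 − 335×9 = 3521): to w=0 gives 4550 → profitable ✗; to w=36 gives 10014 − 335×36 = -2046 → no gain ✓.
Peach (own payoff 10014 − 82×36 = 7062): to w=0 gives 4550 → no gain ✓; to w=9 gives 6536 − 82×9 = 5798 → no gain ✓.
5 of the 6 constraints hold; not an equilibrium.

5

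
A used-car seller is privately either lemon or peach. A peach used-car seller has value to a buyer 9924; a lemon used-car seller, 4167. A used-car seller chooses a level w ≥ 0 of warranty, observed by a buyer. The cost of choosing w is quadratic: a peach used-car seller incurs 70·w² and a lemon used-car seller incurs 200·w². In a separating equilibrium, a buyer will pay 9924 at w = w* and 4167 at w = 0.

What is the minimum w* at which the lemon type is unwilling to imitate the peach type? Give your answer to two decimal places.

5.37

The lemon type at w = 0 receives 4167; imitating at w* yields 9924 − 200·w*².
Indifference: 4167 = 9924 − 200·w*², so w*² = (9924 − 4167) / 200 = 28.785.
w* = √28.785 ≈ 5.37.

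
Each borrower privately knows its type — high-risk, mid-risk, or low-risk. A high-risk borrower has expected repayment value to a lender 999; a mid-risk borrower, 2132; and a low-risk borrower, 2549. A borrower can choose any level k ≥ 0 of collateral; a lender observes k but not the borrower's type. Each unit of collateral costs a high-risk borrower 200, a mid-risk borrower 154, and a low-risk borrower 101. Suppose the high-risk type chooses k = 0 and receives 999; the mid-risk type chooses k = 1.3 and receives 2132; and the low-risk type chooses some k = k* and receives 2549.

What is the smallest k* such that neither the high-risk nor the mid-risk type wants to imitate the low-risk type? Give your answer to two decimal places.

7.75

High-risk type (on-path payoff 999) won't mimic when 999 ≥ 2549 − 200·k*, i.e. k* ≥ 7.75.
Mid-risk type (on-path payoff 2132 − 154×1.3 = 1931.8) won't mimic when 1931.8 ≥ 2549 − 154·k*, i.e. k* ≥ 4.01.
Both must hold, so k* = max(7.75, 4.01) = 7.75. The high-risk type's constraint binds.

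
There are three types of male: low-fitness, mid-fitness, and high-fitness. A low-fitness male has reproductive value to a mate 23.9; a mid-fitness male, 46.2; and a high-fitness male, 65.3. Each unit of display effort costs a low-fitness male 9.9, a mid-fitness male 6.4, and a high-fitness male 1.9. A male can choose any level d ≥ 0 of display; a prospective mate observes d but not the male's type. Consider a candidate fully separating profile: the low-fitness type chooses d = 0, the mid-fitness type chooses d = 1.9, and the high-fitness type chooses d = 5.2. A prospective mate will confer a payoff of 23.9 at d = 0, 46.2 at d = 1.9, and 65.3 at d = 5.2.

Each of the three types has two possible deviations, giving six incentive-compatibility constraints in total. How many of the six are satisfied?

Mid-fitness (own payoff 46.2 − 6.4×1.9 = 34.04): to d=0 gives 23.9 → no gain ✓; to d=5.2 gives 65.3 − 6.4×5.2 = 32.02 → no gain ✓.
High-fitness (own payoff 65.3 − 1.9×5.2 = 55.42): to d=0 gives 23.9 → no gain ✓; to d=1.9 gives 46.2 − 1.9×1.9 = 42.59 → no gain ✓.
Low-fitness (own payoff 23.9): to d=1.9 gives 46.2 − 9.9×1.9 = 27.39 → profitable ✗; to d=5.2 gives 65.3 − 9.9×5.2 = 13.82 → no gain ✓.
5 of the 6 constraints hold; not an equilibrium.

5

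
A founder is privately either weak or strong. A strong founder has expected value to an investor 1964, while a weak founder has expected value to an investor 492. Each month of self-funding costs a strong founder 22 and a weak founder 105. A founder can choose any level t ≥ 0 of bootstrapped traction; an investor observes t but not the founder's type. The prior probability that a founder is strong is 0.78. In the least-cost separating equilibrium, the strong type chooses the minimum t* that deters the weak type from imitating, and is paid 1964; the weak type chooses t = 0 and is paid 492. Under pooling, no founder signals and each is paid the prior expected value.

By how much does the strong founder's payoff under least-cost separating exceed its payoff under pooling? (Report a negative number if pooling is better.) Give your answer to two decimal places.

15.42

Least-cost separating signal: t* solves 492 = 1964 − 105·t*, so t* = (1964 − 492)/105 ≈ 14.0190.
Strong type's separating payoff: 1964 − 22 × t* = 1964 − 22 × (1964 − 492)/105 = 1964 − 32384/105 ≈ 1655.5810.
Pooling payoff: 0.78 × 1964 + 0.22 × 492 = 1640.16.
Difference: 1655.5810 − 1640.16 = 15.421, i.e. 15.42 to two decimal places.
The strong type prefers to separate.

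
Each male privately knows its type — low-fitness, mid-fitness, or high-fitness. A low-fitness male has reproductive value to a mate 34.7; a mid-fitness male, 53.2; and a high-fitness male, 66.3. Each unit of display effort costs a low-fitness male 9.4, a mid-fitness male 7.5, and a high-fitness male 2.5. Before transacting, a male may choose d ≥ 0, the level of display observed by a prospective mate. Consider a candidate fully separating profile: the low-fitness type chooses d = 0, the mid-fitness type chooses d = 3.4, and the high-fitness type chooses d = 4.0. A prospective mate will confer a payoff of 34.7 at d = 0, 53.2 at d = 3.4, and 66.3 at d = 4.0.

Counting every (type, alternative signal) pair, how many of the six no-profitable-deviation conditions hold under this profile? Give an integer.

Mid-fitness (own payoff 53.2 − 7.5×3.4 = 27.7): to d=0 gives 34.7 → profitable ✗; to d=4.0 gives 66.3 − 7.5×4.0 = 36.3 → profitable ✗.
Low-fitness (own payoff 34.7): to d=3.4 gives 53.2 − 9.4×3.4 = 21.24 → no gain ✓; to d=4.0 gives 66.3 − 9.4×4.0 = 28.7 → no gain ✓.
High-fitness (own payoff 66.3 − 2.5×4.0 = 56.3): to d=0 gives 34.7 → no gain ✓; to d=3.4 gives 53.2 − 2.5×3.4 = 44.7 → no gain ✓.
4 of the 6 constraints hold; not an equilibrium.

4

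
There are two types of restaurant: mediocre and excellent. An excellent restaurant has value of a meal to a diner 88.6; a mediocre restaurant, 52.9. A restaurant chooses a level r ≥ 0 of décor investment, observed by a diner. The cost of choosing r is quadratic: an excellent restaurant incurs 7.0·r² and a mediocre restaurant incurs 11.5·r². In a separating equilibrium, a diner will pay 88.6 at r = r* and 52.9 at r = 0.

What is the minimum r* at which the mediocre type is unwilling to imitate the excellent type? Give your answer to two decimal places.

The mediocre type at r = 0 receives 52.9; imitating at r* yields 88.6 − 11.5·r*².
Indifference: 52.9 = 88.6 − 11.5·r*², so r*² = (88.6 − 52.9) / 11.5 ≈ 3.1043.
r* = √3.1043 ≈ 1.76.

1.76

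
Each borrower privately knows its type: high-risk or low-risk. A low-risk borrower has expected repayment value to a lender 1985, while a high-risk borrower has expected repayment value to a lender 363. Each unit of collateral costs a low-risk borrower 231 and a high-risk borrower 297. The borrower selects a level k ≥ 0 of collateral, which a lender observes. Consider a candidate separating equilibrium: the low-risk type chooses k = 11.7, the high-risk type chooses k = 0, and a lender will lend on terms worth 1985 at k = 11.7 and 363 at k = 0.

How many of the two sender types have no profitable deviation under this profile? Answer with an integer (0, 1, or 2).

1

Low-risk type: signal → 1985 − 231 × 11.7 = -717.7; deviate to 0 → 363. IC fails (-717.7 < 363).
High-risk type: stay at 0 → 363; mimic → 1985 − 297 × 11.7 = -1489.9. IC holds (363 ≥ -1489.9).
1 of 2 constraints hold, so this profile is not an equilibrium.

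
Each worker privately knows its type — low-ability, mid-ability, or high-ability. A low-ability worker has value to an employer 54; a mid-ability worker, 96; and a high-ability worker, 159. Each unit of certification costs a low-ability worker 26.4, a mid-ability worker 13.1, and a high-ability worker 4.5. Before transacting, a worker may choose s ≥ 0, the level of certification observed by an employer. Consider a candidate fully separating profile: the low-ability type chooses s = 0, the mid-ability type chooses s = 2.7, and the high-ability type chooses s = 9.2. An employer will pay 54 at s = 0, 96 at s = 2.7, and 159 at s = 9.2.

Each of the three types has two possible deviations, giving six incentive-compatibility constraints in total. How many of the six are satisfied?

6

Mid-ability (own payoff 96 − 13.1×2.7 = 60.63): to s=0 gives 54 → no gain ✓; to s=9.2 gives 159 − 13.1×9.2 = 38.48 → no gain ✓.
Low-ability (own payoff 54): to s=2.7 gives 96 − 26.4×2.7 = 24.72 → no gain ✓; to s=9.2 gives 159 − 26.4×9.2 = -83.88 → no gain ✓.
High-ability (own payoff 159 − 4.5×9.2 = 117.6): to s=0 gives 54 → no gain ✓; to s=2.7 gives 96 − 4.5×2.7 = 83.85 → no gain ✓.
6 of the 6 constraints hold; this profile is a separating equilibrium.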